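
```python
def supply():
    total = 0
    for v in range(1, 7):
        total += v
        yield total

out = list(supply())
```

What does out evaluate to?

Step 1: Generator accumulates running sum:
  v=1: total = 1, yield 1
  v=2: total = 3, yield 3
  v=3: total = 6, yield 6
  v=4: total = 10, yield 10
  v=5: total = 15, yield 15
  v=6: total = 21, yield 21
Therefore out = [1, 3, 6, 10, 15, 21].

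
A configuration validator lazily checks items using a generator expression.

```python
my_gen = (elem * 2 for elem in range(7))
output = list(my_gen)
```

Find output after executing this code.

Step 1: For each elem in range(7), compute elem*2:
  elem=0: 0*2 = 0
  elem=1: 1*2 = 2
  elem=2: 2*2 = 4
  elem=3: 3*2 = 6
  elem=4: 4*2 = 8
  elem=5: 5*2 = 10
  elem=6: 6*2 = 12
Therefore output = [0, 2, 4, 6, 8, 10, 12].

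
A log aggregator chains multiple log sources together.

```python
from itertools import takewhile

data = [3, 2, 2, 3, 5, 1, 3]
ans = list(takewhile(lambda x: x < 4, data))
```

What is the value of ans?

Step 1: takewhile stops at first element >= 4:
  3 < 4: take
  2 < 4: take
  2 < 4: take
  3 < 4: take
  5 >= 4: stop
Therefore ans = [3, 2, 2, 3].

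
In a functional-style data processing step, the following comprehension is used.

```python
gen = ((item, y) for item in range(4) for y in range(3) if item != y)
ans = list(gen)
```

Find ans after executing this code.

Step 1: Nested generator over range(4) x range(3) where item != y:
  (0, 0): excluded (item == y)
  (0, 1): included
  (0, 2): included
  (1, 0): included
  (1, 1): excluded (item == y)
  (1, 2): included
  (2, 0): included
  (2, 1): included
  (2, 2): excluded (item == y)
  (3, 0): included
  (3, 1): included
  (3, 2): included
Therefore ans = [(0, 1), (0, 2), (1, 0), (1, 2), (2, 0), (2, 1), (3, 0), (3, 1), (3, 2)].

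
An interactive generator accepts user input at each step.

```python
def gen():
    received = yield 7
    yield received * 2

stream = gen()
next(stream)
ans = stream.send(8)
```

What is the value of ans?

Step 1: next(stream) advances to first yield, producing 7.
Step 2: send(8) resumes, received = 8.
Step 3: yield received * 2 = 8 * 2 = 16.
Therefore ans = 16.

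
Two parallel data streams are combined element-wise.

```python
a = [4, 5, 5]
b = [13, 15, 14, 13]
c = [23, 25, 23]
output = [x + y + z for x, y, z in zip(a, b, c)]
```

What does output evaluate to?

Step 1: zip three lists (truncates to shortest, len=3):
  4 + 13 + 23 = 40
  5 + 15 + 25 = 45
  5 + 14 + 23 = 42
Therefore output = [40, 45, 42].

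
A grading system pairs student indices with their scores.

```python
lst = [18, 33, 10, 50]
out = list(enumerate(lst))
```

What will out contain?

Step 1: enumerate pairs each element with its index:
  (0, 18)
  (1, 33)
  (2, 10)
  (3, 50)
Therefore out = [(0, 18), (1, 33), (2, 10), (3, 50)].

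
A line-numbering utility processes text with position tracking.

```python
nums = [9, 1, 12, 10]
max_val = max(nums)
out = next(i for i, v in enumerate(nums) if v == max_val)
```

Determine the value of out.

Step 1: max([9, 1, 12, 10]) = 12.
Step 2: Find first index where value == 12:
  Index 0: 9 != 12
  Index 1: 1 != 12
  Index 2: 12 == 12, found!
Therefore out = 2.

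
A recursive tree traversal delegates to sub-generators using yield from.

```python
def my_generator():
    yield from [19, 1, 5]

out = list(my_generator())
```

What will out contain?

Step 1: yield from delegates to the iterable, yielding each element.
Step 2: Collected values: [19, 1, 5].
Therefore out = [19, 1, 5].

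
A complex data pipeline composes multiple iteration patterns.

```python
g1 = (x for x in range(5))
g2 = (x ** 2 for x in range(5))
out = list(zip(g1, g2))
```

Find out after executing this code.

Step 1: g1 produces [0, 1, 2, 3, 4].
Step 2: g2 produces [0, 1, 4, 9, 16].
Step 3: zip pairs them: [(0, 0), (1, 1), (2, 4), (3, 9), (4, 16)].
Therefore out = [(0, 0), (1, 1), (2, 4), (3, 9), (4, 16)].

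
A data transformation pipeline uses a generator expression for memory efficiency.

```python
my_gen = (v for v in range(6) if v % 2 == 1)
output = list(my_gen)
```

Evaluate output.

Step 1: Filter range(6) keeping only odd values:
  v=0: even, excluded
  v=1: odd, included
  v=2: even, excluded
  v=3: odd, included
  v=4: even, excluded
  v=5: odd, included
Therefore output = [1, 3, 5].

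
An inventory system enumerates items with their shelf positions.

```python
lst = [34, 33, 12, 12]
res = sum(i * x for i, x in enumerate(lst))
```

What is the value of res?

Step 1: Compute i * x for each (i, x) in enumerate([34, 33, 12, 12]):
  i=0, x=34: 0*34 = 0
  i=1, x=33: 1*33 = 33
  i=2, x=12: 2*12 = 24
  i=3, x=12: 3*12 = 36
Step 2: sum = 0 + 33 + 24 + 36 = 93.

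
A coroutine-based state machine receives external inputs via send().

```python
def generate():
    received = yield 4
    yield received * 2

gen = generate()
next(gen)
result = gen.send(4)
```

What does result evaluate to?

Step 1: next(gen) advances to first yield, producing 4.
Step 2: send(4) resumes, received = 4.
Step 3: yield received * 2 = 4 * 2 = 8.
Therefore result = 8.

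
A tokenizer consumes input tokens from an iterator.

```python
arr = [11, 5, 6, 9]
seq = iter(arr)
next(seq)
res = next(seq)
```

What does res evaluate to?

Step 1: Create iterator over [11, 5, 6, 9].
Step 2: next() consumes 11.
Step 3: next() returns 5.
Therefore res = 5.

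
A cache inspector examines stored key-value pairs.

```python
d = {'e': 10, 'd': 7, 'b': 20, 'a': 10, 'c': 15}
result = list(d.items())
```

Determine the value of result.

Step 1: d.items() returns (key, value) pairs in insertion order.
Therefore result = [('e', 10), ('d', 7), ('b', 20), ('a', 10), ('c', 15)].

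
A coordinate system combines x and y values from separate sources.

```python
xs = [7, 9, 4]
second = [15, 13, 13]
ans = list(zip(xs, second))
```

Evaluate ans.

Step 1: zip pairs elements at same index:
  Index 0: (7, 15)
  Index 1: (9, 13)
  Index 2: (4, 13)
Therefore ans = [(7, 15), (9, 13), (4, 13)].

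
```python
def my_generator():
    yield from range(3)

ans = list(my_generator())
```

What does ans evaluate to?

Step 1: yield from delegates to the iterable, yielding each element.
Step 2: Collected values: [0, 1, 2].
Therefore ans = [0, 1, 2].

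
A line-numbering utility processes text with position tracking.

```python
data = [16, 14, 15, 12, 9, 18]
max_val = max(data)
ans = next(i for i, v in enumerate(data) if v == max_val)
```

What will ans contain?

Step 1: max([16, 14, 15, 12, 9, 18]) = 18.
Step 2: Find first index where value == 18:
  Index 0: 16 != 18
  Index 1: 14 != 18
  Index 2: 15 != 18
  Index 3: 12 != 18
  Index 4: 9 != 18
  Index 5: 18 == 18, found!
Therefore ans = 5.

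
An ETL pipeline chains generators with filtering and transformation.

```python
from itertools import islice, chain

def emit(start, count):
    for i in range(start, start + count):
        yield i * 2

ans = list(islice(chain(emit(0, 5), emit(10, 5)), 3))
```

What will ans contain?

Step 1: emit(0, 5) yields [0, 2, 4, 6, 8].
Step 2: emit(10, 5) yields [20, 22, 24, 26, 28].
Step 3: chain concatenates: [0, 2, 4, 6, 8, 20, 22, 24, 26, 28].
Step 4: islice takes first 3: [0, 2, 4].
Therefore ans = [0, 2, 4].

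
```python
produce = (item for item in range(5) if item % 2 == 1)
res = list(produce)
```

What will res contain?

Step 1: Filter range(5) keeping only odd values:
  item=0: even, excluded
  item=1: odd, included
  item=2: even, excluded
  item=3: odd, included
  item=4: even, excluded
Therefore res = [1, 3].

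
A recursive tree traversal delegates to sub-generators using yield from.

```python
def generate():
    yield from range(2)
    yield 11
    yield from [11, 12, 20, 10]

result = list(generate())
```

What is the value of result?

Step 1: Trace yields in order:
  yield 0
  yield 1
  yield 11
  yield 11
  yield 12
  yield 20
  yield 10
Therefore result = [0, 1, 11, 11, 12, 20, 10].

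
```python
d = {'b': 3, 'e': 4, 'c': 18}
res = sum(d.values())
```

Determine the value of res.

Step 1: d.values() = [3, 4, 18].
Step 2: sum = 25.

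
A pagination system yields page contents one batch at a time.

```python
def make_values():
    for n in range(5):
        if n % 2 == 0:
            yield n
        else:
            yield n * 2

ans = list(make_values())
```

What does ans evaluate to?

Step 1: For each n in range(5), yield n if even, else n*2:
  n=0 (even): yield 0
  n=1 (odd): yield 1*2 = 2
  n=2 (even): yield 2
  n=3 (odd): yield 3*2 = 6
  n=4 (even): yield 4
Therefore ans = [0, 2, 2, 6, 4].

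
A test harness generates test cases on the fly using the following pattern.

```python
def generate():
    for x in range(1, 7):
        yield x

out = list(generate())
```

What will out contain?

Step 1: The generator yields each value from range(1, 7).
Step 2: list() consumes all yields: [1, 2, 3, 4, 5, 6].
Therefore out = [1, 2, 3, 4, 5, 6].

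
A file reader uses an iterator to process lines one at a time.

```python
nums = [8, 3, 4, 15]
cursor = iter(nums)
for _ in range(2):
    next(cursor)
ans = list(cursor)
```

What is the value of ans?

Step 1: Create iterator over [8, 3, 4, 15].
Step 2: Advance 2 positions (consuming [8, 3]).
Step 3: list() collects remaining elements: [4, 15].
Therefore ans = [4, 15].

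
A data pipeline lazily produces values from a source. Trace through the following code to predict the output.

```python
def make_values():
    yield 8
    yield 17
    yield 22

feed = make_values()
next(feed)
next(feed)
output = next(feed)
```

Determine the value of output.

Step 1: make_values() creates a generator.
Step 2: next(feed) yields 8 (consumed and discarded).
Step 3: next(feed) yields 17 (consumed and discarded).
Step 4: next(feed) yields 22, assigned to output.
Therefore output = 22.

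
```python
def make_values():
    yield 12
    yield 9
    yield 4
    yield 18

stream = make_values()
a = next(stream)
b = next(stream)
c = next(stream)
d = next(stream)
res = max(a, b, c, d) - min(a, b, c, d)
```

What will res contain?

Step 1: Create generator and consume all values:
  a = next(stream) = 12
  b = next(stream) = 9
  c = next(stream) = 4
  d = next(stream) = 18
Step 2: max = 18, min = 4, res = 18 - 4 = 14.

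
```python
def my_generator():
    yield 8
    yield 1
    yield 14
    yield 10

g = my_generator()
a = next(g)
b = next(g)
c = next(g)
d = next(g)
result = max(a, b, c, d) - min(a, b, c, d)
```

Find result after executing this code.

Step 1: Create generator and consume all values:
  a = next(g) = 8
  b = next(g) = 1
  c = next(g) = 14
  d = next(g) = 10
Step 2: max = 14, min = 1, result = 14 - 1 = 13.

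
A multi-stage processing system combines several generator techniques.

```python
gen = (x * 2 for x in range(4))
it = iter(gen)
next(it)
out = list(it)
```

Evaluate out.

Step 1: Generator produces [0, 2, 4, 6].
Step 2: next(it) consumes first element (0).
Step 3: list(it) collects remaining: [2, 4, 6].
Therefore out = [2, 4, 6].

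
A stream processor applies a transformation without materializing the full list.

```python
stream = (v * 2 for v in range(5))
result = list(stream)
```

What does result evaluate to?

Step 1: For each v in range(5), compute v*2:
  v=0: 0*2 = 0
  v=1: 1*2 = 2
  v=2: 2*2 = 4
  v=3: 3*2 = 6
  v=4: 4*2 = 8
Therefore result = [0, 2, 4, 6, 8].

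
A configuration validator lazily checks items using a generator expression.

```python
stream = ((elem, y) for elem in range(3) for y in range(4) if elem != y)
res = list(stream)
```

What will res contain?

Step 1: Nested generator over range(3) x range(4) where elem != y:
  (0, 0): excluded (elem == y)
  (0, 1): included
  (0, 2): included
  (0, 3): included
  (1, 0): included
  (1, 1): excluded (elem == y)
  (1, 2): included
  (1, 3): included
  (2, 0): included
  (2, 1): included
  (2, 2): excluded (elem == y)
  (2, 3): included
Therefore res = [(0, 1), (0, 2), (0, 3), (1, 0), (1, 2), (1, 3), (2, 0), (2, 1), (2, 3)].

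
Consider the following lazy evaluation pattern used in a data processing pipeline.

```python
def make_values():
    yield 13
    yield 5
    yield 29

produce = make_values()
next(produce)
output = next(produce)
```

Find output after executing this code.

Step 1: make_values() creates a generator.
Step 2: next(produce) yields 13 (consumed and discarded).
Step 3: next(produce) yields 5, assigned to output.
Therefore output = 5.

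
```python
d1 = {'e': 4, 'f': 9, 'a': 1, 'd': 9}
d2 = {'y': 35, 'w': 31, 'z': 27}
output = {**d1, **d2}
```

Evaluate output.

Step 1: Merge d1 and d2 (d2 values override on key conflicts).
Step 2: d1 has keys ['e', 'f', 'a', 'd'], d2 has keys ['y', 'w', 'z'].
Therefore output = {'e': 4, 'f': 9, 'a': 1, 'd': 9, 'y': 35, 'w': 31, 'z': 27}.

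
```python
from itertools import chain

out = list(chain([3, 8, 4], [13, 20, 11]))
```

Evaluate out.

Step 1: chain() concatenates iterables: [3, 8, 4] + [13, 20, 11].
Therefore out = [3, 8, 4, 13, 20, 11].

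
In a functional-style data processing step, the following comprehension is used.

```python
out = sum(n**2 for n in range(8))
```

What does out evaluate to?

Step 1: Compute n**2 for each n in range(8):
  n=0: 0**2 = 0
  n=1: 1**2 = 1
  n=2: 2**2 = 4
  n=3: 3**2 = 9
  n=4: 4**2 = 16
  n=5: 5**2 = 25
  n=6: 6**2 = 36
  n=7: 7**2 = 49
Step 2: sum = 0 + 1 + 4 + 9 + 16 + 25 + 36 + 49 = 140.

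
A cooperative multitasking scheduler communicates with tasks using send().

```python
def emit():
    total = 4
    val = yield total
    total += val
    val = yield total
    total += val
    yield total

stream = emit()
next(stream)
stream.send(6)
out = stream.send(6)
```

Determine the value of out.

Step 1: next() -> yield total=4.
Step 2: send(6) -> val=6, total = 4+6 = 10, yield 10.
Step 3: send(6) -> val=6, total = 10+6 = 16, yield 16.
Therefore out = 16.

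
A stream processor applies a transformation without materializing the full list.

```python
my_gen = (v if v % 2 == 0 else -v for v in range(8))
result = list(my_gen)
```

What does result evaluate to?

Step 1: For each v in range(8), yield v if even, else -v:
  v=0: even, yield 0
  v=1: odd, yield -1
  v=2: even, yield 2
  v=3: odd, yield -3
  v=4: even, yield 4
  v=5: odd, yield -5
  v=6: even, yield 6
  v=7: odd, yield -7
Therefore result = [0, -1, 2, -3, 4, -5, 6, -7].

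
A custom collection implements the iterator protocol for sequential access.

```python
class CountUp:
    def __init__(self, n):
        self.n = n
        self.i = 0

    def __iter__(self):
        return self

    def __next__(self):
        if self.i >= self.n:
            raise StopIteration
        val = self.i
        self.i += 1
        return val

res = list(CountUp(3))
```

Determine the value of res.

Step 1: CountUp(3) creates an iterator counting 0 to 2.
Step 2: list() consumes all values: [0, 1, 2].
Therefore res = [0, 1, 2].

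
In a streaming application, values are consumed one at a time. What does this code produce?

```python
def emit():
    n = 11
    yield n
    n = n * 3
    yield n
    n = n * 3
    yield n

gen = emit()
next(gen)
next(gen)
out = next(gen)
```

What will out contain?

Step 1: Trace through generator execution:
  Yield 1: n starts at 11, yield 11
  Yield 2: n = 11 * 3 = 33, yield 33
  Yield 3: n = 33 * 3 = 99, yield 99
Step 2: First next() gets 11, second next() gets the second value, third next() yields 99.
Therefore out = 99.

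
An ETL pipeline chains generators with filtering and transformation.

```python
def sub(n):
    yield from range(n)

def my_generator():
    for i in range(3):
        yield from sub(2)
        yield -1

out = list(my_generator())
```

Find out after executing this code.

Step 1: For each i in range(3):
  i=0: yield from sub(2) -> [0, 1], then yield -1
  i=1: yield from sub(2) -> [0, 1], then yield -1
  i=2: yield from sub(2) -> [0, 1], then yield -1
Therefore out = [0, 1, -1, 0, 1, -1, 0, 1, -1].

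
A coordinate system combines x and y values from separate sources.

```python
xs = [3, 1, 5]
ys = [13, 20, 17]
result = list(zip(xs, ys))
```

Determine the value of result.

Step 1: zip pairs elements at same index:
  Index 0: (3, 13)
  Index 1: (1, 20)
  Index 2: (5, 17)
Therefore result = [(3, 13), (1, 20), (5, 17)].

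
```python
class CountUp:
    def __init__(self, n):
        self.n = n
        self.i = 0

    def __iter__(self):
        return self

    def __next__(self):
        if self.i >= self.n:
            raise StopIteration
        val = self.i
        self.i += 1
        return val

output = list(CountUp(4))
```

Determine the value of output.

Step 1: CountUp(4) creates an iterator counting 0 to 3.
Step 2: list() consumes all values: [0, 1, 2, 3].
Therefore output = [0, 1, 2, 3].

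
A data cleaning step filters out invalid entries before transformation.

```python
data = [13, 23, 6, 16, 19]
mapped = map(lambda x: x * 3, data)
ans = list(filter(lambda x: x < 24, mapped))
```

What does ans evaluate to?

Step 1: Map x * 3:
  13 -> 39
  23 -> 69
  6 -> 18
  16 -> 48
  19 -> 57
Step 2: Filter for < 24:
  39: removed
  69: removed
  18: kept
  48: removed
  57: removed
Therefore ans = [18].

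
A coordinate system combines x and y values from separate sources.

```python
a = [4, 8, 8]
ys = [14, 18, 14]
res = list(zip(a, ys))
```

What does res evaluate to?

Step 1: zip pairs elements at same index:
  Index 0: (4, 14)
  Index 1: (8, 18)
  Index 2: (8, 14)
Therefore res = [(4, 14), (8, 18), (8, 14)].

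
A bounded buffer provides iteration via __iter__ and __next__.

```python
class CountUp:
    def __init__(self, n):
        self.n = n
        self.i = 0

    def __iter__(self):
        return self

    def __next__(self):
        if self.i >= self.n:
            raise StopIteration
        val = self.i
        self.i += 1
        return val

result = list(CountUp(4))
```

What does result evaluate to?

Step 1: CountUp(4) creates an iterator counting 0 to 3.
Step 2: list() consumes all values: [0, 1, 2, 3].
Therefore result = [0, 1, 2, 3].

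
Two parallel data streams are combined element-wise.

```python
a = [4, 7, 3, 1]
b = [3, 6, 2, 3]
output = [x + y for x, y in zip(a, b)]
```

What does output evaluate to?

Step 1: Add corresponding elements:
  4 + 3 = 7
  7 + 6 = 13
  3 + 2 = 5
  1 + 3 = 4
Therefore output = [7, 13, 5, 4].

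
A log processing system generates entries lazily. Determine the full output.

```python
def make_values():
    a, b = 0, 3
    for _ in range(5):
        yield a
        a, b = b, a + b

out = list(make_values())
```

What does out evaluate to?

Step 1: Fibonacci-like sequence starting with a=0, b=3:
  Iteration 1: yield a=0, then a,b = 3,3
  Iteration 2: yield a=3, then a,b = 3,6
  Iteration 3: yield a=3, then a,b = 6,9
  Iteration 4: yield a=6, then a,b = 9,15
  Iteration 5: yield a=9, then a,b = 15,24
Therefore out = [0, 3, 3, 6, 9].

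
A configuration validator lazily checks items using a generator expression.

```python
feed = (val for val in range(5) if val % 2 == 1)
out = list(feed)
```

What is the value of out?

Step 1: Filter range(5) keeping only odd values:
  val=0: even, excluded
  val=1: odd, included
  val=2: even, excluded
  val=3: odd, included
  val=4: even, excluded
Therefore out = [1, 3].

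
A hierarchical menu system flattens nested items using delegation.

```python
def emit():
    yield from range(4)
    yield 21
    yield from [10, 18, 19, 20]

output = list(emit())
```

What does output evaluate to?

Step 1: Trace yields in order:
  yield 0
  yield 1
  yield 2
  yield 3
  yield 21
  yield 10
  yield 18
  yield 19
  yield 20
Therefore output = [0, 1, 2, 3, 21, 10, 18, 19, 20].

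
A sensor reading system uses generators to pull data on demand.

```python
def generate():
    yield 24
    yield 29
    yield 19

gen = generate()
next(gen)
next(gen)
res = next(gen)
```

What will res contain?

Step 1: generate() creates a generator.
Step 2: next(gen) yields 24 (consumed and discarded).
Step 3: next(gen) yields 29 (consumed and discarded).
Step 4: next(gen) yields 19, assigned to res.
Therefore res = 19.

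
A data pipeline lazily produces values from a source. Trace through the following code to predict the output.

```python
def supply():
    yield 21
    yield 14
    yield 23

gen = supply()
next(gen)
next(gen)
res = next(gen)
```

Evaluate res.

Step 1: supply() creates a generator.
Step 2: next(gen) yields 21 (consumed and discarded).
Step 3: next(gen) yields 14 (consumed and discarded).
Step 4: next(gen) yields 23, assigned to res.
Therefore res = 23.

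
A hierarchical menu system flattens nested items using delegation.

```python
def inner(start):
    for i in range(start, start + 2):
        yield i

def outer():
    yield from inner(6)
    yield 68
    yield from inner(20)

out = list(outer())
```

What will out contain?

Step 1: outer() delegates to inner(6):
  yield 6
  yield 7
Step 2: yield 68
Step 3: Delegates to inner(20):
  yield 20
  yield 21
Therefore out = [6, 7, 68, 20, 21].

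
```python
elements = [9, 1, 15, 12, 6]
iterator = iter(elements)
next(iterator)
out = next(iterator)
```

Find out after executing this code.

Step 1: Create iterator over [9, 1, 15, 12, 6].
Step 2: next() consumes 9.
Step 3: next() returns 1.
Therefore out = 1.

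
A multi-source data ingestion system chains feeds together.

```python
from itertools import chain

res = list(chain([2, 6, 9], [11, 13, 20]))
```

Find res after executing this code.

Step 1: chain() concatenates iterables: [2, 6, 9] + [11, 13, 20].
Therefore res = [2, 6, 9, 11, 13, 20].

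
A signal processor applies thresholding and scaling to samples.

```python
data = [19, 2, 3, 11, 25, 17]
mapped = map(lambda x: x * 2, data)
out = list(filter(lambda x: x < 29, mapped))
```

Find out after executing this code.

Step 1: Map x * 2:
  19 -> 38
  2 -> 4
  3 -> 6
  11 -> 22
  25 -> 50
  17 -> 34
Step 2: Filter for < 29:
  38: removed
  4: kept
  6: kept
  22: kept
  50: removed
  34: removed
Therefore out = [4, 6, 22].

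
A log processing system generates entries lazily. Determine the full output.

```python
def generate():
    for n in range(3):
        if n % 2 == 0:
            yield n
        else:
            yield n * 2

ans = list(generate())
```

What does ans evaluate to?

Step 1: For each n in range(3), yield n if even, else n*2:
  n=0 (even): yield 0
  n=1 (odd): yield 1*2 = 2
  n=2 (even): yield 2
Therefore ans = [0, 2, 2].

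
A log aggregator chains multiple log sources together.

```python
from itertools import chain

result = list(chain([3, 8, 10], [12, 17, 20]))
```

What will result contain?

Step 1: chain() concatenates iterables: [3, 8, 10] + [12, 17, 20].
Therefore result = [3, 8, 10, 12, 17, 20].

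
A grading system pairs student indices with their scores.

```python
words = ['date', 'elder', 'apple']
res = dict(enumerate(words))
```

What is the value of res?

Step 1: enumerate pairs indices with words:
  0 -> 'date'
  1 -> 'elder'
  2 -> 'apple'
Therefore res = {0: 'date', 1: 'elder', 2: 'apple'}.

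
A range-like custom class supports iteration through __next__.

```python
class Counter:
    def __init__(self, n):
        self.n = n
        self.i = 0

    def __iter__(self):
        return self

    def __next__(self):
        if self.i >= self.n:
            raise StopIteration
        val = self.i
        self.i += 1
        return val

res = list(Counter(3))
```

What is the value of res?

Step 1: Counter(3) creates an iterator counting 0 to 2.
Step 2: list() consumes all values: [0, 1, 2].
Therefore res = [0, 1, 2].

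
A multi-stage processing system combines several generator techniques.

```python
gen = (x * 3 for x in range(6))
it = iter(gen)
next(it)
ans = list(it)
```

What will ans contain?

Step 1: Generator produces [0, 3, 6, 9, 12, 15].
Step 2: next(it) consumes first element (0).
Step 3: list(it) collects remaining: [3, 6, 9, 12, 15].
Therefore ans = [3, 6, 9, 12, 15].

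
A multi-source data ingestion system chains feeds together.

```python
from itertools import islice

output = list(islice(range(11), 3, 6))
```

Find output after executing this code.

Step 1: islice(range(11), 3, 6) takes elements at indices [3, 6).
Step 2: Elements: [3, 4, 5].
Therefore output = [3, 4, 5].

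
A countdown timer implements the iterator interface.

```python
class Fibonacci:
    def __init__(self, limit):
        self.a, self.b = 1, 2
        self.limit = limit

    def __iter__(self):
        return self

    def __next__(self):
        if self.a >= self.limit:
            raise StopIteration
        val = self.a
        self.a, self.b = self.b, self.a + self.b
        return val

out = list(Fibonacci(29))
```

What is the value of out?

Step 1: Fibonacci-like sequence (a=1, b=2) until >= 29:
  Yield 1, then a,b = 2,3
  Yield 2, then a,b = 3,5
  Yield 3, then a,b = 5,8
  Yield 5, then a,b = 8,13
  Yield 8, then a,b = 13,21
  Yield 13, then a,b = 21,34
  Yield 21, then a,b = 34,55
Step 2: 34 >= 29, stop.
Therefore out = [1, 2, 3, 5, 8, 13, 21].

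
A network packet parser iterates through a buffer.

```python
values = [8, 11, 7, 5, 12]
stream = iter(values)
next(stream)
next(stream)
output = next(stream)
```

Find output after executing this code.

Step 1: Create iterator over [8, 11, 7, 5, 12].
Step 2: next() consumes 8.
Step 3: next() consumes 11.
Step 4: next() returns 7.
Therefore output = 7.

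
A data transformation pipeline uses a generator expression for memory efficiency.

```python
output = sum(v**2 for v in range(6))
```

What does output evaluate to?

Step 1: Compute v**2 for each v in range(6):
  v=0: 0**2 = 0
  v=1: 1**2 = 1
  v=2: 2**2 = 4
  v=3: 3**2 = 9
  v=4: 4**2 = 16
  v=5: 5**2 = 25
Step 2: sum = 0 + 1 + 4 + 9 + 16 + 25 = 55.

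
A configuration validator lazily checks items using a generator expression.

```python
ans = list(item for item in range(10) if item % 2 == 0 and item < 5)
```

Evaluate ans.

Step 1: Filter range(10) where item % 2 == 0 and item < 5:
  item=0: both conditions met, included
  item=1: excluded (1 % 2 != 0)
  item=2: both conditions met, included
  item=3: excluded (3 % 2 != 0)
  item=4: both conditions met, included
  item=5: excluded (5 % 2 != 0, 5 >= 5)
  item=6: excluded (6 >= 5)
  item=7: excluded (7 % 2 != 0, 7 >= 5)
  item=8: excluded (8 >= 5)
  item=9: excluded (9 % 2 != 0, 9 >= 5)
Therefore ans = [0, 2, 4].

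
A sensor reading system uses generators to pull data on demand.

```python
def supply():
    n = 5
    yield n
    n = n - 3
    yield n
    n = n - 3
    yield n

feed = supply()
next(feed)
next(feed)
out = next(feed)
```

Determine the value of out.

Step 1: Trace through generator execution:
  Yield 1: n starts at 5, yield 5
  Yield 2: n = 5 - 3 = 2, yield 2
  Yield 3: n = 2 - 3 = -1, yield -1
Step 2: First next() gets 5, second next() gets the second value, third next() yields -1.
Therefore out = -1.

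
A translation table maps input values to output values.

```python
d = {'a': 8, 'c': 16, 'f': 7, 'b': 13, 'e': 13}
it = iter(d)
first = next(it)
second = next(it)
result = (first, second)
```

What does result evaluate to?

Step 1: iter(d) iterates over keys: ['a', 'c', 'f', 'b', 'e'].
Step 2: first = next(it) = 'a', second = next(it) = 'c'.
Therefore result = ('a', 'c').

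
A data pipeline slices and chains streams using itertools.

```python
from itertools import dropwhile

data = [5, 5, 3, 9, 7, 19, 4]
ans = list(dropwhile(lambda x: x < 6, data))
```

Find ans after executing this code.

Step 1: dropwhile drops elements while < 6:
  5 < 6: dropped
  5 < 6: dropped
  3 < 6: dropped
  9: kept (dropping stopped)
Step 2: Remaining elements kept regardless of condition.
Therefore ans = [9, 7, 19, 4].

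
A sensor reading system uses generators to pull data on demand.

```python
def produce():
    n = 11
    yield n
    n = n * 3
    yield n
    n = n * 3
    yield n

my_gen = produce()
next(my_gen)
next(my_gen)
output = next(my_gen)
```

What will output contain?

Step 1: Trace through generator execution:
  Yield 1: n starts at 11, yield 11
  Yield 2: n = 11 * 3 = 33, yield 33
  Yield 3: n = 33 * 3 = 99, yield 99
Step 2: First next() gets 11, second next() gets the second value, third next() yields 99.
Therefore output = 99.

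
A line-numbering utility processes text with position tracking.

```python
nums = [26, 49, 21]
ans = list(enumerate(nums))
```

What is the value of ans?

Step 1: enumerate pairs each element with its index:
  (0, 26)
  (1, 49)
  (2, 21)
Therefore ans = [(0, 26), (1, 49), (2, 21)].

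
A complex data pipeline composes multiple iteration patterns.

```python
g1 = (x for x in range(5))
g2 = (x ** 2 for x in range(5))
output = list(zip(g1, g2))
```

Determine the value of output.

Step 1: g1 produces [0, 1, 2, 3, 4].
Step 2: g2 produces [0, 1, 4, 9, 16].
Step 3: zip pairs them: [(0, 0), (1, 1), (2, 4), (3, 9), (4, 16)].
Therefore output = [(0, 0), (1, 1), (2, 4), (3, 9), (4, 16)].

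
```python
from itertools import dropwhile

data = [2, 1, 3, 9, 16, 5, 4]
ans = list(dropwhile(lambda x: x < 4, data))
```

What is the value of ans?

Step 1: dropwhile drops elements while < 4:
  2 < 4: dropped
  1 < 4: dropped
  3 < 4: dropped
  9: kept (dropping stopped)
Step 2: Remaining elements kept regardless of condition.
Therefore ans = [9, 16, 5, 4].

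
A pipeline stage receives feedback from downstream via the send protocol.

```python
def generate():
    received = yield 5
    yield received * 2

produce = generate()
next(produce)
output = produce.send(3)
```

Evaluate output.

Step 1: next(produce) advances to first yield, producing 5.
Step 2: send(3) resumes, received = 3.
Step 3: yield received * 2 = 3 * 2 = 6.
Therefore output = 6.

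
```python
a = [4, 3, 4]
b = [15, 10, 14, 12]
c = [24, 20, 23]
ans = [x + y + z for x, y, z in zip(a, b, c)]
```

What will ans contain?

Step 1: zip three lists (truncates to shortest, len=3):
  4 + 15 + 24 = 43
  3 + 10 + 20 = 33
  4 + 14 + 23 = 41
Therefore ans = [43, 33, 41].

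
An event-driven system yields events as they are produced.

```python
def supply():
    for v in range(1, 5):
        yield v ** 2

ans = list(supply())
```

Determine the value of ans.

Step 1: For each v in range(1, 5), yield v**2:
  v=1: yield 1**2 = 1
  v=2: yield 2**2 = 4
  v=3: yield 3**2 = 9
  v=4: yield 4**2 = 16
Therefore ans = [1, 4, 9, 16].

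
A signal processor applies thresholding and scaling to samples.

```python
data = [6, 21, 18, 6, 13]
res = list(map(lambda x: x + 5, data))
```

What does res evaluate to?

Step 1: Apply lambda x: x + 5 to each element:
  6 -> 11
  21 -> 26
  18 -> 23
  6 -> 11
  13 -> 18
Therefore res = [11, 26, 23, 11, 18].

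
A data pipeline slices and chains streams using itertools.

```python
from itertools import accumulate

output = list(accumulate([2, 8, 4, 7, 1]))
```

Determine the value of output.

Step 1: accumulate computes running sums:
  + 2 = 2
  + 8 = 10
  + 4 = 14
  + 7 = 21
  + 1 = 22
Therefore output = [2, 10, 14, 21, 22].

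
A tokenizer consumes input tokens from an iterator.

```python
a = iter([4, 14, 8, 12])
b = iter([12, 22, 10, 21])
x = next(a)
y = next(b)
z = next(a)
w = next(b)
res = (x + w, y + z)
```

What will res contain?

Step 1: a iterates [4, 14, 8, 12], b iterates [12, 22, 10, 21].
Step 2: x = next(a) = 4, y = next(b) = 12.
Step 3: z = next(a) = 14, w = next(b) = 22.
Step 4: res = (4 + 22, 12 + 14) = (26, 26).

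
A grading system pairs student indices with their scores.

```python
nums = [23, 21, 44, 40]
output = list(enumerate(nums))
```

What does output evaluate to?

Step 1: enumerate pairs each element with its index:
  (0, 23)
  (1, 21)
  (2, 44)
  (3, 40)
Therefore output = [(0, 23), (1, 21), (2, 44), (3, 40)].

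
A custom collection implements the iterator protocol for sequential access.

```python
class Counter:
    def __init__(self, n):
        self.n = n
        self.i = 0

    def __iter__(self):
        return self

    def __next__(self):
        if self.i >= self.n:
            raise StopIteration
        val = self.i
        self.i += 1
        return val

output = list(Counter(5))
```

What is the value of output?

Step 1: Counter(5) creates an iterator counting 0 to 4.
Step 2: list() consumes all values: [0, 1, 2, 3, 4].
Therefore output = [0, 1, 2, 3, 4].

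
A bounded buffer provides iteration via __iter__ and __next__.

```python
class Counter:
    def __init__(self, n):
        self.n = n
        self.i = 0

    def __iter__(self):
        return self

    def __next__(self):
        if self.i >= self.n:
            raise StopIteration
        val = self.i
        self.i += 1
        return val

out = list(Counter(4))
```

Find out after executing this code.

Step 1: Counter(4) creates an iterator counting 0 to 3.
Step 2: list() consumes all values: [0, 1, 2, 3].
Therefore out = [0, 1, 2, 3].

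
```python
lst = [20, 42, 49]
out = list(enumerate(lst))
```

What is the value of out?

Step 1: enumerate pairs each element with its index:
  (0, 20)
  (1, 42)
  (2, 49)
Therefore out = [(0, 20), (1, 42), (2, 49)].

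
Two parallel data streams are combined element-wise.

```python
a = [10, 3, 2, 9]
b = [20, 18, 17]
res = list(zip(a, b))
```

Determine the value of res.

Step 1: zip stops at shortest (len(a)=4, len(b)=3):
  Index 0: (10, 20)
  Index 1: (3, 18)
  Index 2: (2, 17)
Step 2: Last element of a (9) has no pair, dropped.
Therefore res = [(10, 20), (3, 18), (2, 17)].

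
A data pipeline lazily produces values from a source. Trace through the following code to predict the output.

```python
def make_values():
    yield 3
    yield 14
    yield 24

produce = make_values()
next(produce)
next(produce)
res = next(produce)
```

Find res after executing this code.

Step 1: make_values() creates a generator.
Step 2: next(produce) yields 3 (consumed and discarded).
Step 3: next(produce) yields 14 (consumed and discarded).
Step 4: next(produce) yields 24, assigned to res.
Therefore res = 24.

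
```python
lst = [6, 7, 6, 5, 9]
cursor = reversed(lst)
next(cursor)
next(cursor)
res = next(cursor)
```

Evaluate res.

Step 1: reversed([6, 7, 6, 5, 9]) gives iterator: [9, 5, 6, 7, 6].
Step 2: First next() = 9, second next() = 5.
Step 3: Third next() = 6.
Therefore res = 6.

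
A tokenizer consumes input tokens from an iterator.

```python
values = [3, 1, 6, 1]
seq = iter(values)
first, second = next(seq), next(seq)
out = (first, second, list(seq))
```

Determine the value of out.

Step 1: Create iterator over [3, 1, 6, 1].
Step 2: first = 3, second = 1.
Step 3: Remaining elements: [6, 1].
Therefore out = (3, 1, [6, 1]).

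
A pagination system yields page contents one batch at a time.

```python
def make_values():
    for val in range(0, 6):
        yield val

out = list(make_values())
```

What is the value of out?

Step 1: The generator yields each value from range(0, 6).
Step 2: list() consumes all yields: [0, 1, 2, 3, 4, 5].
Therefore out = [0, 1, 2, 3, 4, 5].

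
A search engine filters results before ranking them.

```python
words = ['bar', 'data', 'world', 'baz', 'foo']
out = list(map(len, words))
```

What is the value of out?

Step 1: Map len() to each word:
  'bar' -> 3
  'data' -> 4
  'world' -> 5
  'baz' -> 3
  'foo' -> 3
Therefore out = [3, 4, 5, 3, 3].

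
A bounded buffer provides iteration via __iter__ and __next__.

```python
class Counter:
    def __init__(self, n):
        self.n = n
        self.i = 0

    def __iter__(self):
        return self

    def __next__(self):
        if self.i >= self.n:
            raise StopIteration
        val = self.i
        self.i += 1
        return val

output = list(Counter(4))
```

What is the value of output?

Step 1: Counter(4) creates an iterator counting 0 to 3.
Step 2: list() consumes all values: [0, 1, 2, 3].
Therefore output = [0, 1, 2, 3].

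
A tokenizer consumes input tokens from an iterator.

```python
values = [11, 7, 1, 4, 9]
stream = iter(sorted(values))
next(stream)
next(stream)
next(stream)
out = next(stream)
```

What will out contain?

Step 1: sorted([11, 7, 1, 4, 9]) = [1, 4, 7, 9, 11].
Step 2: Create iterator and skip 3 elements.
Step 3: next() returns 9.
Therefore out = 9.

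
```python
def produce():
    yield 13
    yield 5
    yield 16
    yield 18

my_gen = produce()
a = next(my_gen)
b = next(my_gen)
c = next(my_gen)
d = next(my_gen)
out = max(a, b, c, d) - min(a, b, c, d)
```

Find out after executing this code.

Step 1: Create generator and consume all values:
  a = next(my_gen) = 13
  b = next(my_gen) = 5
  c = next(my_gen) = 16
  d = next(my_gen) = 18
Step 2: max = 18, min = 5, out = 18 - 5 = 13.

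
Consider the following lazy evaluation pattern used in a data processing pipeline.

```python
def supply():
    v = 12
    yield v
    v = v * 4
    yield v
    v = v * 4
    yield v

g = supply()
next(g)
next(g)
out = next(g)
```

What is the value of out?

Step 1: Trace through generator execution:
  Yield 1: v starts at 12, yield 12
  Yield 2: v = 12 * 4 = 48, yield 48
  Yield 3: v = 48 * 4 = 192, yield 192
Step 2: First next() gets 12, second next() gets the second value, third next() yields 192.
Therefore out = 192.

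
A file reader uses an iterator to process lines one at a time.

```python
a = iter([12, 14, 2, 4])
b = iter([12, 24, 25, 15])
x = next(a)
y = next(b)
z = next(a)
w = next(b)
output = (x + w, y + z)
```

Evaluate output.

Step 1: a iterates [12, 14, 2, 4], b iterates [12, 24, 25, 15].
Step 2: x = next(a) = 12, y = next(b) = 12.
Step 3: z = next(a) = 14, w = next(b) = 24.
Step 4: output = (12 + 24, 12 + 14) = (36, 26).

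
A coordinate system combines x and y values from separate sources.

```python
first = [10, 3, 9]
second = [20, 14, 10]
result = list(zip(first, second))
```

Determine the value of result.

Step 1: zip pairs elements at same index:
  Index 0: (10, 20)
  Index 1: (3, 14)
  Index 2: (9, 10)
Therefore result = [(10, 20), (3, 14), (9, 10)].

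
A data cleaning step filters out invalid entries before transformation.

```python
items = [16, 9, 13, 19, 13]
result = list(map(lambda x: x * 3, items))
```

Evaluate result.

Step 1: Apply lambda x: x * 3 to each element:
  16 -> 48
  9 -> 27
  13 -> 39
  19 -> 57
  13 -> 39
Therefore result = [48, 27, 39, 57, 39].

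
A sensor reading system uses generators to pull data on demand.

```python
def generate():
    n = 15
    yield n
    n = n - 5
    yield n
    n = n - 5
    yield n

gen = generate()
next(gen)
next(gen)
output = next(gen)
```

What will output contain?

Step 1: Trace through generator execution:
  Yield 1: n starts at 15, yield 15
  Yield 2: n = 15 - 5 = 10, yield 10
  Yield 3: n = 10 - 5 = 5, yield 5
Step 2: First next() gets 15, second next() gets the second value, third next() yields 5.
Therefore output = 5.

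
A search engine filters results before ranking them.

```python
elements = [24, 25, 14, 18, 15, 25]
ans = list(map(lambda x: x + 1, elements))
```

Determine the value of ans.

Step 1: Apply lambda x: x + 1 to each element:
  24 -> 25
  25 -> 26
  14 -> 15
  18 -> 19
  15 -> 16
  25 -> 26
Therefore ans = [25, 26, 15, 19, 16, 26].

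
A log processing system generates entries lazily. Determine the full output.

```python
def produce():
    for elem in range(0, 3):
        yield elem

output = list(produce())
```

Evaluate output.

Step 1: The generator yields each value from range(0, 3).
Step 2: list() consumes all yields: [0, 1, 2].
Therefore output = [0, 1, 2].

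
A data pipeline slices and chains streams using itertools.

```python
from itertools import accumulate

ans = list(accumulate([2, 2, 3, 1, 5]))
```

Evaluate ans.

Step 1: accumulate computes running sums:
  + 2 = 2
  + 2 = 4
  + 3 = 7
  + 1 = 8
  + 5 = 13
Therefore ans = [2, 4, 7, 8, 13].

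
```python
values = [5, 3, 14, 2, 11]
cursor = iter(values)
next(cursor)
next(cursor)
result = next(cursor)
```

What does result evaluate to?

Step 1: Create iterator over [5, 3, 14, 2, 11].
Step 2: next() consumes 5.
Step 3: next() consumes 3.
Step 4: next() returns 14.
Therefore result = 14.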